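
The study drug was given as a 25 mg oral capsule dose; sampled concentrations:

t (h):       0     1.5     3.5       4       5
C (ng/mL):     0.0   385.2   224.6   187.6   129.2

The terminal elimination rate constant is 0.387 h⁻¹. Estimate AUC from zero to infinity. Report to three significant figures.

Trapezoidal AUC_0→5:
  [0→1.5]: (0.0+385.2)/2 × 1.5 = 288.9
  [1.5→3.5]: (385.2+224.6)/2 × 2 = 609.8
  [3.5→4]: (224.6+187.6)/2 × 0.5 = 103.05
  [4→5]: (187.6+129.2)/2 × 1 = 158.4
  Sum = 1160.15 ng/mL·h
Extrapolated tail: C_last / k_e = 129.2 / 0.387 = 333.850
AUC_0→∞ = 1160.15 + 333.850 = 1494.0 ng/mL·h

AUC = 1490 ng/mL·h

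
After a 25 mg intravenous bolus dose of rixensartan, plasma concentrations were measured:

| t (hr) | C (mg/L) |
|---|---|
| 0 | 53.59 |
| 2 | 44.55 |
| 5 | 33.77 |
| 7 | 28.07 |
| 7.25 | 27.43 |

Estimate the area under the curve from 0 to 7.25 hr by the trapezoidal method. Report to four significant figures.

Trapezoidal AUC_0→7.25:
  [0→2]: (53.59+44.55)/2 × 2 = 98.14
  [2→5]: (44.55+33.77)/2 × 3 = 117.48
  [5→7]: (33.77+28.07)/2 × 2 = 61.84
  [7→7.25]: (28.07+27.43)/2 × 0.25 = 6.9375
  Sum = 284.3975 mg/L·hr

AUC = 284.4 mg/L·hr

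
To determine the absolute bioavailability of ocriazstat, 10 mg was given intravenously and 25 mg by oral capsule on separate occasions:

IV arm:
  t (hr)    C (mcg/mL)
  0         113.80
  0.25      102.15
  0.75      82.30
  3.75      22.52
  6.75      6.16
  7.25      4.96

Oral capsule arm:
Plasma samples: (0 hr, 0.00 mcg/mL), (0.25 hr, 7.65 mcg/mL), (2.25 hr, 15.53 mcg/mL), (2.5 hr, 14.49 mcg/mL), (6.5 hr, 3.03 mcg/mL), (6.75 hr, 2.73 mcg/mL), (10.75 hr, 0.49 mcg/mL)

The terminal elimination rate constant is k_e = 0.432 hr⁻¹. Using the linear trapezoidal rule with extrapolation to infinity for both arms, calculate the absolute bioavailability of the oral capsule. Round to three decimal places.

Trapezoidal AUC_0→7.25 (IV):
  [0→0.25]: (113.80+102.15)/2 × 0.25 = 26.99375
  [0.25→0.75]: (102.15+82.30)/2 × 0.5 = 46.1125
  [0.75→3.75]: (82.30+22.52)/2 × 3 = 157.23
  [3.75→6.75]: (22.52+6.16)/2 × 3 = 43.02
  [6.75→7.25]: (6.16+4.96)/2 × 0.5 = 2.78
  Sum = 276.13625 mcg/mL·hr
IV tail: 4.96/0.432 = 11.481; AUC_iv,0→∞ = 276.13625 + 11.481 = 287.61725 mcg/mL·hr
Trapezoidal AUC_0→10.75 (oral capsule):
  [0→0.25]: (0.00+7.65)/2 × 0.25 = 0.95625
  [0.25→2.25]: (7.65+15.53)/2 × 2 = 23.18
  [2.25→2.5]: (15.53+14.49)/2 × 0.25 = 3.7525
  [2.5→6.5]: (14.49+3.03)/2 × 4 = 35.04
  [6.5→6.75]: (3.03+2.73)/2 × 0.25 = 0.72
  [6.75→10.75]: (2.73+0.49)/2 × 4 = 6.44
  Sum = 70.08875 mcg/mL·hr
oral capsule tail: 0.49/0.432 = 1.134; AUC_ev,0→∞ = 70.08875 + 1.134 = 71.22275 mcg/mL·hr
F = (AUC_ev/D_ev)/(AUC_iv/D_iv) = (71.22275/25)/(287.61725/10) = 2.84891/28.761725 = 0.0991

F = 0.099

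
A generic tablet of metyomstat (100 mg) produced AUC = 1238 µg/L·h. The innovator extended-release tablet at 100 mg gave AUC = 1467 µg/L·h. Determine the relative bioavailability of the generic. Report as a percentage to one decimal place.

F_rel = (AUC_test/D_test) / (AUC_ref/D_ref)
      = (1238/100) / (1467/100)
      = 12.38 / 14.67 = 0.8439 = 84.39%

F_rel = 84.4%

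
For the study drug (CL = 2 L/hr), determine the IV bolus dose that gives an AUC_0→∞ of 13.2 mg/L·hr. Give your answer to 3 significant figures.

Dose_iv = CL × AUC_0→∞
     = 2 × 13.2 = 26.4 mg

Dose = 26.4 mg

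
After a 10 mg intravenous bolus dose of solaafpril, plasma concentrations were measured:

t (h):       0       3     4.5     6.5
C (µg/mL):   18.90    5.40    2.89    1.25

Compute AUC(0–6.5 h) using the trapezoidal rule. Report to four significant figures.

Trapezoidal AUC_0→6.5:
  [0→3]: (18.90+5.40)/2 × 3 = 36.45
  [3→4.5]: (5.40+2.89)/2 × 1.5 = 6.2175
  [4.5→6.5]: (2.89+1.25)/2 × 2 = 4.14
  Sum = 46.8075 µg/mL·h

AUC = 46.81 µg/mL·h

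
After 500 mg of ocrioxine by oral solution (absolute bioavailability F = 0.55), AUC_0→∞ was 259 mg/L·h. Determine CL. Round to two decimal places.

CL = 1.06 L/h

CL = F × Dose / AUC_0→∞
   = 0.55 × 500 / 259 = 1.06178 L/h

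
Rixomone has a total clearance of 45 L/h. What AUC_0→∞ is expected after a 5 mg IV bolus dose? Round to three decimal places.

AUC = 0.111 mg/L·h

AUC_0→∞ = Dose_iv / CL
        = 5 / 45 = 0.111111 mg/L·h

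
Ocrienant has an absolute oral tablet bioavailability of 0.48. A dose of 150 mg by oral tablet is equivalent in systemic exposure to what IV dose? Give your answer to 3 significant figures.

Systemic exposure from an extravascular dose = F × D_ev, so the equivalent IV dose is F × D_ev.
D_iv = F × D_ev = 0.48 × 150 = 72 mg

D_iv = 72.0 mg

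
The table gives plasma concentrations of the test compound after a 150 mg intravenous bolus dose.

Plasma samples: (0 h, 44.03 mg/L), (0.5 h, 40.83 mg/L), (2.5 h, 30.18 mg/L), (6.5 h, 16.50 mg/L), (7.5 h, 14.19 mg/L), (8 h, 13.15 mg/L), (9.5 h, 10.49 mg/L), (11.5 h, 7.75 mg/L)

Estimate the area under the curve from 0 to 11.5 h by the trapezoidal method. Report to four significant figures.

Trapezoidal AUC_0→11.5:
  [0→0.5]: (44.03+40.83)/2 × 0.5 = 21.215
  [0.5→2.5]: (40.83+30.18)/2 × 2 = 71.01
  [2.5→6.5]: (30.18+16.50)/2 × 4 = 93.36
  [6.5→7.5]: (16.50+14.19)/2 × 1 = 15.345
  [7.5→8]: (14.19+13.15)/2 × 0.5 = 6.835
  [8→9.5]: (13.15+10.49)/2 × 1.5 = 17.73
  [9.5→11.5]: (10.49+7.75)/2 × 2 = 18.24
  Sum = 243.735 mg/L·h

AUC = 243.7 mg/L·h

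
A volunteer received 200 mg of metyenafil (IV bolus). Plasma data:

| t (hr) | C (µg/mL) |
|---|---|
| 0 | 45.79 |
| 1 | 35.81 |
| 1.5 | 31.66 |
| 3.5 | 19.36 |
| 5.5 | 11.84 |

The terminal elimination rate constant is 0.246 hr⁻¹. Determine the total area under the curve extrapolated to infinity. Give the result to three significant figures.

Trapezoidal AUC_0→5.5:
  [0→1]: (45.79+35.81)/2 × 1 = 40.8
  [1→1.5]: (35.81+31.66)/2 × 0.5 = 16.8675
  [1.5→3.5]: (31.66+19.36)/2 × 2 = 51.02
  [3.5→5.5]: (19.36+11.84)/2 × 2 = 31.2
  Sum = 139.8875 µg/mL·hr
Extrapolated tail: C_last / k_e = 11.84 / 0.246 = 48.130
AUC_0→∞ = 139.8875 + 48.130 = 188.0175 µg/mL·hr

AUC = 188 µg/mL·hr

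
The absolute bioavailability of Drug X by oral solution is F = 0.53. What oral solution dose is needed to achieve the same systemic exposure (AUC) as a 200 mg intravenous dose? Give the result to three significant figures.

For equal systemic exposure: F × D_ev = D_iv
D_ev = D_iv / F = 200 / 0.53 = 377.358 mg

D_oral = 377 mg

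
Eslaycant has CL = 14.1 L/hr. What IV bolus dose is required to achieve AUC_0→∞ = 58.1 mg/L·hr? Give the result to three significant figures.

Dose = 819 mg

Dose_iv = CL × AUC_0→∞
     = 14.1 × 58.1 = 819.21 mg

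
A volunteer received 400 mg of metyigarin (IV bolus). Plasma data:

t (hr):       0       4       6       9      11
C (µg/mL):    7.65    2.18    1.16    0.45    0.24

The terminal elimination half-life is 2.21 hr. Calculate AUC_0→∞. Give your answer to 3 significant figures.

Trapezoidal AUC_0→11:
  [0→4]: (7.65+2.18)/2 × 4 = 19.66
  [4→6]: (2.18+1.16)/2 × 2 = 3.34
  [6→9]: (1.16+0.45)/2 × 3 = 2.415
  [9→11]: (0.45+0.24)/2 × 2 = 0.69
  Sum = 26.105 µg/mL·hr
k_e = ln2 / t½ = 0.693147 / 2.21 = 0.3136 hr^-1
Extrapolated tail: C_last / k_e = 0.24 / 0.3136 = 0.765
AUC_0→∞ = 26.105 + 0.765 = 26.87 µg/mL·hr

AUC = 26.9 µg/mL·hr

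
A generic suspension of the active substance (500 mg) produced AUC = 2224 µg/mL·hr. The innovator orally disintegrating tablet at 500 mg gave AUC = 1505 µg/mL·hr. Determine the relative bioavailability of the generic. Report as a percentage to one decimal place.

F_rel = (AUC_test/D_test) / (AUC_ref/D_ref)
      = (2224/500) / (1505/500)
      = 4.448 / 3.01 = 1.4777 = 147.77%

F_rel = 147.8%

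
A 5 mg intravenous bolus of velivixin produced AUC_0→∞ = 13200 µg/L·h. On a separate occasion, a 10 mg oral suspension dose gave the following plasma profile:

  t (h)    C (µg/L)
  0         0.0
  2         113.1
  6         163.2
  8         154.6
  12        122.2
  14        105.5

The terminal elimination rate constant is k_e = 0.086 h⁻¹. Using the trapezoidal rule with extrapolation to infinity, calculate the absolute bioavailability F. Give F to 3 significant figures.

F = 0.113

Trapezoidal AUC_0→14 (oral suspension):
  [0→2]: (0.0+113.1)/2 × 2 = 113.1
  [2→6]: (113.1+163.2)/2 × 4 = 552.6
  [6→8]: (163.2+154.6)/2 × 2 = 317.8
  [8→12]: (154.6+122.2)/2 × 4 = 553.6
  [12→14]: (122.2+105.5)/2 × 2 = 227.7
  Sum = 1764.8 µg/L·h
Tail: C_last/k_e = 105.5/0.086 = 1226.744
AUC_0→∞ (oral suspension) = 1764.8 + 1226.744 = 2991.544 µg/L·h
F = (AUC_ev/D_ev)/(AUC_iv/D_iv) = (2991.544/10)/(13200/5) = 299.1544/2640 = 0.1133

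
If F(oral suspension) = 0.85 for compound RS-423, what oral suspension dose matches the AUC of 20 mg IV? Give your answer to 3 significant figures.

D_oral = 23.5 mg

For equal systemic exposure: F × D_ev = D_iv
D_ev = D_iv / F = 20 / 0.85 = 23.5294 mg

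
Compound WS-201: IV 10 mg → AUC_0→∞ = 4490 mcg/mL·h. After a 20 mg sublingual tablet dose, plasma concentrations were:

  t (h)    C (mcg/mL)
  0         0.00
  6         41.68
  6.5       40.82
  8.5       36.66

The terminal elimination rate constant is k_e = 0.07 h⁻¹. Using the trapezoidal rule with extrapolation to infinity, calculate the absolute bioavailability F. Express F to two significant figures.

Trapezoidal AUC_0→8.5 (sublingual tablet):
  [0→6]: (0.00+41.68)/2 × 6 = 125.04
  [6→6.5]: (41.68+40.82)/2 × 0.5 = 20.625
  [6.5→8.5]: (40.82+36.66)/2 × 2 = 77.48
  Sum = 223.145 mcg/mL·h
Tail: C_last/k_e = 36.66/0.07 = 523.714
AUC_0→∞ (sublingual tablet) = 223.145 + 523.714 = 746.859 mcg/mL·h
F = (AUC_ev/D_ev)/(AUC_iv/D_iv) = (746.859/20)/(4490/10) = 37.34295/449 = 0.0832

F = 0.083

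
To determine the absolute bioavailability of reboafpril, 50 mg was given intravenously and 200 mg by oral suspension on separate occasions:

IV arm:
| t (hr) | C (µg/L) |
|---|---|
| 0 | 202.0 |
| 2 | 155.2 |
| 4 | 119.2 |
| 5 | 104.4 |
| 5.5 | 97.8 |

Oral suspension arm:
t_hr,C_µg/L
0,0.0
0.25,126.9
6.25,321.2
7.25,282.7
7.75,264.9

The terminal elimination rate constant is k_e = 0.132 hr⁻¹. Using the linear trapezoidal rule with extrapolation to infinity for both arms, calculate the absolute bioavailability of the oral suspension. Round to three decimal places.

Trapezoidal AUC_0→5.5 (IV):
  [0→2]: (202.0+155.2)/2 × 2 = 357.2
  [2→4]: (155.2+119.2)/2 × 2 = 274.4
  [4→5]: (119.2+104.4)/2 × 1 = 111.8
  [5→5.5]: (104.4+97.8)/2 × 0.5 = 50.55
  Sum = 793.95 µg/L·hr
IV tail: 97.8/0.132 = 740.909; AUC_iv,0→∞ = 793.95 + 740.909 = 1534.859 µg/L·hr
Trapezoidal AUC_0→7.75 (oral suspension):
  [0→0.25]: (0.0+126.9)/2 × 0.25 = 15.8625
  [0.25→6.25]: (126.9+321.2)/2 × 6 = 1344.3
  [6.25→7.25]: (321.2+282.7)/2 × 1 = 301.95
  [7.25→7.75]: (282.7+264.9)/2 × 0.5 = 136.9
  Sum = 1799.0125 µg/L·hr
oral suspension tail: 264.9/0.132 = 2006.818; AUC_ev,0→∞ = 1799.0125 + 2006.818 = 3805.8305 µg/L·hr
F = (AUC_ev/D_ev)/(AUC_iv/D_iv) = (3805.8305/200)/(1534.859/50) = 19.0292/30.69718 = 0.6199

F = 0.620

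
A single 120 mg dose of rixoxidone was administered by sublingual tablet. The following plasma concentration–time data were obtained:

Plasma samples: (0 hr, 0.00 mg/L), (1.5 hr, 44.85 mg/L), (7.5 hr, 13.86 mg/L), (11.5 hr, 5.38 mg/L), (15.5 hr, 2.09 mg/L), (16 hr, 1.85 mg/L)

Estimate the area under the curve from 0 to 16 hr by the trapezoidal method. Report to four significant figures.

Trapezoidal AUC_0→16:
  [0→1.5]: (0.00+44.85)/2 × 1.5 = 33.6375
  [1.5→7.5]: (44.85+13.86)/2 × 6 = 176.13
  [7.5→11.5]: (13.86+5.38)/2 × 4 = 38.48
  [11.5→15.5]: (5.38+2.09)/2 × 4 = 14.94
  [15.5→16]: (2.09+1.85)/2 × 0.5 = 0.985
  Sum = 264.1725 mg/L·hr

AUC = 264.2 mg/L·hr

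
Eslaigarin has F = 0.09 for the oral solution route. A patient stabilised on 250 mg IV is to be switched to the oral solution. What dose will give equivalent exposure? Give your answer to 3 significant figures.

For equal systemic exposure: F × D_ev = D_iv
D_ev = D_iv / F = 250 / 0.09 = 2777.78 mg

D_oral = 2780 mg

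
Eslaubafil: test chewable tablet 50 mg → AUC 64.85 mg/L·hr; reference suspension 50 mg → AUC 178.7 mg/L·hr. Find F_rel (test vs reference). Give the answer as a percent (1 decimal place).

F_rel = 36.3%

F_rel = (AUC_test/D_test) / (AUC_ref/D_ref)
      = (64.85/50) / (178.7/50)
      = 1.297 / 3.574 = 0.3629 = 36.29%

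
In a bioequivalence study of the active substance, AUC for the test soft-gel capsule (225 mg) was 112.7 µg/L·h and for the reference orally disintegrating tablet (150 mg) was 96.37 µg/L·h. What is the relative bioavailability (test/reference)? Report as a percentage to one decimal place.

F_rel = (AUC_test/D_test) / (AUC_ref/D_ref)
      = (112.7/225) / (96.37/150)
      = 0.500889 / 0.642467 = 0.7796 = 77.96%

F_rel = 78.0%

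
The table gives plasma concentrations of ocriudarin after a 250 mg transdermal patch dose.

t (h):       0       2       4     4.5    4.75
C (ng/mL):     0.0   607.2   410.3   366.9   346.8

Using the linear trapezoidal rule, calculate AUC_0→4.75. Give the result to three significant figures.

Trapezoidal AUC_0→4.75:
  [0→2]: (0.0+607.2)/2 × 2 = 607.2
  [2→4]: (607.2+410.3)/2 × 2 = 1017.5
  [4→4.5]: (410.3+366.9)/2 × 0.5 = 194.3
  [4.5→4.75]: (366.9+346.8)/2 × 0.25 = 89.2125
  Sum = 1908.2125 ng/mL·h

AUC = 1910 ng/mL·h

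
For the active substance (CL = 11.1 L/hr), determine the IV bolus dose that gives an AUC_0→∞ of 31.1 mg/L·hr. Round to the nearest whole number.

Dose = 345 mg

Dose_iv = CL × AUC_0→∞
     = 11.1 × 31.1 = 345.21 mg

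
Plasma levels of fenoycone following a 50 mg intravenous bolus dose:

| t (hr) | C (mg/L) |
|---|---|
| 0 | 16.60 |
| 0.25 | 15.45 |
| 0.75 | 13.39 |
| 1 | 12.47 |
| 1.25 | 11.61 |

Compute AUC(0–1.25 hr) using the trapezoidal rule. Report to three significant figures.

Trapezoidal AUC_0→1.25:
  [0→0.25]: (16.60+15.45)/2 × 0.25 = 4.00625
  [0.25→0.75]: (15.45+13.39)/2 × 0.5 = 7.21
  [0.75→1]: (13.39+12.47)/2 × 0.25 = 3.2325
  [1→1.25]: (12.47+11.61)/2 × 0.25 = 3.01
  Sum = 17.45875 mg/L·hr

AUC = 17.5 mg/L·hr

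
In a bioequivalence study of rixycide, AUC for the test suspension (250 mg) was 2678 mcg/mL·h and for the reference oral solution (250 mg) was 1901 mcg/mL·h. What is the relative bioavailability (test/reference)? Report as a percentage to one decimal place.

F_rel = (AUC_test/D_test) / (AUC_ref/D_ref)
      = (2678/250) / (1901/250)
      = 10.712 / 7.604 = 1.4087 = 140.87%

F_rel = 140.9%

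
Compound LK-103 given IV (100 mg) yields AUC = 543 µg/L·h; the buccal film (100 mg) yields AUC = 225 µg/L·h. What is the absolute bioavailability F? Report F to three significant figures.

F = 0.414

F = (AUC_ev / D_ev) / (AUC_iv / D_iv)
  = (225/100) / (543/100)
  = 2.25 / 5.43 = 0.4144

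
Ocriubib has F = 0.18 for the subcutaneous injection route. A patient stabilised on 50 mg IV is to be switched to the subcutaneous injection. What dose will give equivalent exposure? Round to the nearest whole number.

D_subcutaneous = 278 mg

For equal systemic exposure: F × D_ev = D_iv
D_ev = D_iv / F = 50 / 0.18 = 277.778 mg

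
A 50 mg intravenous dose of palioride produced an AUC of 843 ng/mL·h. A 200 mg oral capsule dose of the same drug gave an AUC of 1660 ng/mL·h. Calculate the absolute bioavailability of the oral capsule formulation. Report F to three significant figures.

F = (AUC_ev / D_ev) / (AUC_iv / D_iv)
  = (1660/200) / (843/50)
  = 8.3 / 16.86 = 0.4923

F = 0.492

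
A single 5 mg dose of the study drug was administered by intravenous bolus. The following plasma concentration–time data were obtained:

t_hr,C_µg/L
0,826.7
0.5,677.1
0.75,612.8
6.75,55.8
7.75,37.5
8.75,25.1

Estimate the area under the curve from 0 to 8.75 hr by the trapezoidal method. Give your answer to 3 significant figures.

AUC = 2620 µg/L·hr

Trapezoidal AUC_0→8.75:
  [0→0.5]: (826.7+677.1)/2 × 0.5 = 375.95
  [0.5→0.75]: (677.1+612.8)/2 × 0.25 = 161.2375
  [0.75→6.75]: (612.8+55.8)/2 × 6 = 2005.8
  [6.75→7.75]: (55.8+37.5)/2 × 1 = 46.65
  [7.75→8.75]: (37.5+25.1)/2 × 1 = 31.3
  Sum = 2620.9375 µg/L·hr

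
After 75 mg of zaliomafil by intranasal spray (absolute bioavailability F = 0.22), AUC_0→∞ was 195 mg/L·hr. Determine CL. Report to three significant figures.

CL = F × Dose / AUC_0→∞
   = 0.22 × 75 / 195 = 0.0846154 L/hr

CL = 0.0846 L/hr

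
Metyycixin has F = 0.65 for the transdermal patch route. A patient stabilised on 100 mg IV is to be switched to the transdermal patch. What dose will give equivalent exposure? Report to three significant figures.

For equal systemic exposure: F × D_ev = D_iv
D_ev = D_iv / F = 100 / 0.65 = 153.846 mg

D_transdermal = 154 mg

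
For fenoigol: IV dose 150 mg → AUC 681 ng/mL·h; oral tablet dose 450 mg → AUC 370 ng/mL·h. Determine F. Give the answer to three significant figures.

F = (AUC_ev / D_ev) / (AUC_iv / D_iv)
  = (370/450) / (681/150)
  = 0.822222 / 4.54 = 0.1811

F = 0.181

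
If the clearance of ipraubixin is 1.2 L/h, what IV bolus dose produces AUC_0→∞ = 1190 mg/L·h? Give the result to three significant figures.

Dose = 1430 mg

Dose_iv = CL × AUC_0→∞
     = 1.2 × 1190 = 1428 mg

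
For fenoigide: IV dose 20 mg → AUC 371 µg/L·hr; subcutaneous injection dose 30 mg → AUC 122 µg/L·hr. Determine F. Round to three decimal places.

F = 0.219

F = (AUC_ev / D_ev) / (AUC_iv / D_iv)
  = (122/30) / (371/20)
  = 4.06667 / 18.55 = 0.2192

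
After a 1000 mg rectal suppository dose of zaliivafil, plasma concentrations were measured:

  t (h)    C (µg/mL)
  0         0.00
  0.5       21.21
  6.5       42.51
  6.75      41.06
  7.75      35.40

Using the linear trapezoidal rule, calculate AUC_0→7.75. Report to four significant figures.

Trapezoidal AUC_0→7.75:
  [0→0.5]: (0.00+21.21)/2 × 0.5 = 5.3025
  [0.5→6.5]: (21.21+42.51)/2 × 6 = 191.16
  [6.5→6.75]: (42.51+41.06)/2 × 0.25 = 10.44625
  [6.75→7.75]: (41.06+35.40)/2 × 1 = 38.23
  Sum = 245.13875 µg/mL·h

AUC = 245.1 µg/mL·h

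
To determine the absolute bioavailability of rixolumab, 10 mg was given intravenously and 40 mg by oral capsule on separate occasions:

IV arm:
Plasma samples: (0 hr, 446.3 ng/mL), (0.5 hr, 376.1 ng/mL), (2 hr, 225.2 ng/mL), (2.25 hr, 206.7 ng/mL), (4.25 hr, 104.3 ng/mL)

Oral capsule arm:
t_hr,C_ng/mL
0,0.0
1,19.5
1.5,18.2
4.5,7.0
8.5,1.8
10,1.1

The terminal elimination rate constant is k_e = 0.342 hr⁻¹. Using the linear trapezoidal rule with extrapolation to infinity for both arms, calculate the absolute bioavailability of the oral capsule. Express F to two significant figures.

Trapezoidal AUC_0→4.25 (IV):
  [0→0.5]: (446.3+376.1)/2 × 0.5 = 205.6
  [0.5→2]: (376.1+225.2)/2 × 1.5 = 450.975
  [2→2.25]: (225.2+206.7)/2 × 0.25 = 53.9875
  [2.25→4.25]: (206.7+104.3)/2 × 2 = 311.0
  Sum = 1021.5625 ng/mL·hr
IV tail: 104.3/0.342 = 304.971; AUC_iv,0→∞ = 1021.5625 + 304.971 = 1326.5335 ng/mL·hr
Trapezoidal AUC_0→10 (oral capsule):
  [0→1]: (0.0+19.5)/2 × 1 = 9.75
  [1→1.5]: (19.5+18.2)/2 × 0.5 = 9.425
  [1.5→4.5]: (18.2+7.0)/2 × 3 = 37.8
  [4.5→8.5]: (7.0+1.8)/2 × 4 = 17.6
  [8.5→10]: (1.8+1.1)/2 × 1.5 = 2.175
  Sum = 76.75 ng/mL·hr
oral capsule tail: 1.1/0.342 = 3.216; AUC_ev,0→∞ = 76.75 + 3.216 = 79.966 ng/mL·hr
F = (AUC_ev/D_ev)/(AUC_iv/D_iv) = (79.966/40)/(1326.5335/10) = 1.99915/132.65335 = 0.0151

F = 0.015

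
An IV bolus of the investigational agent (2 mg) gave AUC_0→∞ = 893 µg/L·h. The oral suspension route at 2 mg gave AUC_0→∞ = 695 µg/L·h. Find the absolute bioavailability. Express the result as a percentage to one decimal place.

F = 77.8%

F = (AUC_ev / D_ev) / (AUC_iv / D_iv)
  = (695/2) / (893/2)
  = 347.5 / 446.5 = 0.7783
  = 77.83%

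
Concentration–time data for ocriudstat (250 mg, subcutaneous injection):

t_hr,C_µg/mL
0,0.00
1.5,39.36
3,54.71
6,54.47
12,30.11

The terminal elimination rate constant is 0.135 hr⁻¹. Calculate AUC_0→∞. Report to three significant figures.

Trapezoidal AUC_0→12:
  [0→1.5]: (0.00+39.36)/2 × 1.5 = 29.52
  [1.5→3]: (39.36+54.71)/2 × 1.5 = 70.5525
  [3→6]: (54.71+54.47)/2 × 3 = 163.77
  [6→12]: (54.47+30.11)/2 × 6 = 253.74
  Sum = 517.5825 µg/mL·hr
Extrapolated tail: C_last / k_e = 30.11 / 0.135 = 223.037
AUC_0→∞ = 517.5825 + 223.037 = 740.6195 µg/mL·hr

AUC = 741 µg/mL·hr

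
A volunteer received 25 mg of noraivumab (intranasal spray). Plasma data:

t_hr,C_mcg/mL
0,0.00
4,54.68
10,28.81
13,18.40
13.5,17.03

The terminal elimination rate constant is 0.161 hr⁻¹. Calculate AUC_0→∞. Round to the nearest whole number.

Trapezoidal AUC_0→13.5:
  [0→4]: (0.00+54.68)/2 × 4 = 109.36
  [4→10]: (54.68+28.81)/2 × 6 = 250.47
  [10→13]: (28.81+18.40)/2 × 3 = 70.815
  [13→13.5]: (18.40+17.03)/2 × 0.5 = 8.8575
  Sum = 439.5025 mcg/mL·hr
Extrapolated tail: C_last / k_e = 17.03 / 0.161 = 105.776
AUC_0→∞ = 439.5025 + 105.776 = 545.2785 mcg/mL·hr

AUC = 545 mcg/mL·hr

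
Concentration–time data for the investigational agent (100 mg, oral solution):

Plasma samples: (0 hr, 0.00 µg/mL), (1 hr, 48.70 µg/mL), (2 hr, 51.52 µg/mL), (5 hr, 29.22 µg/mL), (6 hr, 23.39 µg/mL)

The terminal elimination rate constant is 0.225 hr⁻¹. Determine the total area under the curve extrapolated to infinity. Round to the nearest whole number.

AUC = 326 µg/mL·hr

Trapezoidal AUC_0→6:
  [0→1]: (0.00+48.70)/2 × 1 = 24.35
  [1→2]: (48.70+51.52)/2 × 1 = 50.11
  [2→5]: (51.52+29.22)/2 × 3 = 121.11
  [5→6]: (29.22+23.39)/2 × 1 = 26.305
  Sum = 221.875 µg/mL·hr
Extrapolated tail: C_last / k_e = 23.39 / 0.225 = 103.956
AUC_0→∞ = 221.875 + 103.956 = 325.831 µg/mL·hr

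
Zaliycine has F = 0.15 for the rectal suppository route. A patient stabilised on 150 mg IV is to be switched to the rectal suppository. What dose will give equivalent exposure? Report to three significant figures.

D_rectal = 1000 mg

For equal systemic exposure: F × D_ev = D_iv
D_ev = D_iv / F = 150 / 0.15 = 1000 mg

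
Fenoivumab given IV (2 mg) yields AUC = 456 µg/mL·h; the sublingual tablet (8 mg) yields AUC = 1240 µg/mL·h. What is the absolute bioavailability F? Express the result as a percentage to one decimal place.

F = 68.0%

F = (AUC_ev / D_ev) / (AUC_iv / D_iv)
  = (1240/8) / (456/2)
  = 155 / 228 = 0.6798
  = 67.98%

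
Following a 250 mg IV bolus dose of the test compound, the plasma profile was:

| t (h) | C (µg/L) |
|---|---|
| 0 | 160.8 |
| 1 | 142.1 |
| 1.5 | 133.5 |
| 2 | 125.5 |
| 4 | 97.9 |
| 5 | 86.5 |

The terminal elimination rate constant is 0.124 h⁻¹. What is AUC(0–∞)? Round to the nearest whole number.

Trapezoidal AUC_0→5:
  [0→1]: (160.8+142.1)/2 × 1 = 151.45
  [1→1.5]: (142.1+133.5)/2 × 0.5 = 68.9
  [1.5→2]: (133.5+125.5)/2 × 0.5 = 64.75
  [2→4]: (125.5+97.9)/2 × 2 = 223.4
  [4→5]: (97.9+86.5)/2 × 1 = 92.2
  Sum = 600.7 µg/L·h
Extrapolated tail: C_last / k_e = 86.5 / 0.124 = 697.581
AUC_0→∞ = 600.7 + 697.581 = 1298.281 µg/L·h

AUC = 1298 µg/L·h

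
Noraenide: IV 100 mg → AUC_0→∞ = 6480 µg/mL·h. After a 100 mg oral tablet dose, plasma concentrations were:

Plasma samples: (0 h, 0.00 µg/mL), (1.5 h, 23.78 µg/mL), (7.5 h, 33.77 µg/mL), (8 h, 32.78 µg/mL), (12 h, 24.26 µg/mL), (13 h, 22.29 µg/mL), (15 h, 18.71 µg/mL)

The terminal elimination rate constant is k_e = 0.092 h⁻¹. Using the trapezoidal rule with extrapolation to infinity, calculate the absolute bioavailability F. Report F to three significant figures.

F = 0.0909

Trapezoidal AUC_0→15 (oral tablet):
  [0→1.5]: (0.00+23.78)/2 × 1.5 = 17.835
  [1.5→7.5]: (23.78+33.77)/2 × 6 = 172.65
  [7.5→8]: (33.77+32.78)/2 × 0.5 = 16.6375
  [8→12]: (32.78+24.26)/2 × 4 = 114.08
  [12→13]: (24.26+22.29)/2 × 1 = 23.275
  [13→15]: (22.29+18.71)/2 × 2 = 41.0
  Sum = 385.4775 µg/mL·h
Tail: C_last/k_e = 18.71/0.092 = 203.370
AUC_0→∞ (oral tablet) = 385.4775 + 203.370 = 588.8475 µg/mL·h
F = (AUC_ev/D_ev)/(AUC_iv/D_iv) = (588.8475/100)/(6480/100) = 5.888475/64.8 = 0.0909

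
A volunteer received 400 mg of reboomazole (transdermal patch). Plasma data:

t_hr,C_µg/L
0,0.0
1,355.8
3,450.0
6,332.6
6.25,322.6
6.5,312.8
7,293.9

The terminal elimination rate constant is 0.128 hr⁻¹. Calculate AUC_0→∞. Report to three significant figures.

AUC = 4770 µg/L·hr

Trapezoidal AUC_0→7:
  [0→1]: (0.0+355.8)/2 × 1 = 177.9
  [1→3]: (355.8+450.0)/2 × 2 = 805.8
  [3→6]: (450.0+332.6)/2 × 3 = 1173.9
  [6→6.25]: (332.6+322.6)/2 × 0.25 = 81.9
  [6.25→6.5]: (322.6+312.8)/2 × 0.25 = 79.425
  [6.5→7]: (312.8+293.9)/2 × 0.5 = 151.675
  Sum = 2470.6 µg/L·hr
Extrapolated tail: C_last / k_e = 293.9 / 0.128 = 2296.094
AUC_0→∞ = 2470.6 + 2296.094 = 4766.694 µg/L·hr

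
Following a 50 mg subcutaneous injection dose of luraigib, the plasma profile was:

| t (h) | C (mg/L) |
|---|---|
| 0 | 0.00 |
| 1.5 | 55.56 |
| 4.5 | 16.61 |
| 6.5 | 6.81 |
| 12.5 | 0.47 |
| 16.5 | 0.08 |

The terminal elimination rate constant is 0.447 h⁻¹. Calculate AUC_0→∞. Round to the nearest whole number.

Trapezoidal AUC_0→16.5:
  [0→1.5]: (0.00+55.56)/2 × 1.5 = 41.67
  [1.5→4.5]: (55.56+16.61)/2 × 3 = 108.255
  [4.5→6.5]: (16.61+6.81)/2 × 2 = 23.42
  [6.5→12.5]: (6.81+0.47)/2 × 6 = 21.84
  [12.5→16.5]: (0.47+0.08)/2 × 4 = 1.1
  Sum = 196.285 mg/L·h
Extrapolated tail: C_last / k_e = 0.08 / 0.447 = 0.179
AUC_0→∞ = 196.285 + 0.179 = 196.464 mg/L·h

AUC = 196 mg/L·h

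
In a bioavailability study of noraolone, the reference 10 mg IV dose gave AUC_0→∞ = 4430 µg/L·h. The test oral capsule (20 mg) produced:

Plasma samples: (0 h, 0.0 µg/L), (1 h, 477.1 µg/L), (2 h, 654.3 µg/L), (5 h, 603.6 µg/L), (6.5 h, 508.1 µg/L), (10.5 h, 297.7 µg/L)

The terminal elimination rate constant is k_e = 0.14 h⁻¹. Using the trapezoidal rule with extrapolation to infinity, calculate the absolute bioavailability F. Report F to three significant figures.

Trapezoidal AUC_0→10.5 (oral capsule):
  [0→1]: (0.0+477.1)/2 × 1 = 238.55
  [1→2]: (477.1+654.3)/2 × 1 = 565.7
  [2→5]: (654.3+603.6)/2 × 3 = 1886.85
  [5→6.5]: (603.6+508.1)/2 × 1.5 = 833.775
  [6.5→10.5]: (508.1+297.7)/2 × 4 = 1611.6
  Sum = 5136.475 µg/L·h
Tail: C_last/k_e = 297.7/0.14 = 2126.429
AUC_0→∞ (oral capsule) = 5136.475 + 2126.429 = 7262.904 µg/L·h
F = (AUC_ev/D_ev)/(AUC_iv/D_iv) = (7262.904/20)/(4430/10) = 363.1452/443 = 0.8197

F = 0.820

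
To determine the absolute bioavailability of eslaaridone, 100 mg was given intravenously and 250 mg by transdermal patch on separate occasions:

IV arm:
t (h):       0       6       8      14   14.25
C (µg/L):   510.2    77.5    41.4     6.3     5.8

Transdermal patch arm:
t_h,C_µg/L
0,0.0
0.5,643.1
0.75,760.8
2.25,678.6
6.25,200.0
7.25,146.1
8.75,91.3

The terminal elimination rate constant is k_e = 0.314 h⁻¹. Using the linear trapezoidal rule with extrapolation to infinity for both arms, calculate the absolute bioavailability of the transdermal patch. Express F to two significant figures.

F = 0.75

Trapezoidal AUC_0→14.25 (IV):
  [0→6]: (510.2+77.5)/2 × 6 = 1763.1
  [6→8]: (77.5+41.4)/2 × 2 = 118.9
  [8→14]: (41.4+6.3)/2 × 6 = 143.1
  [14→14.25]: (6.3+5.8)/2 × 0.25 = 1.5125
  Sum = 2026.6125 µg/L·h
IV tail: 5.8/0.314 = 18.471; AUC_iv,0→∞ = 2026.6125 + 18.471 = 2045.0835 µg/L·h
Trapezoidal AUC_0→8.75 (transdermal patch):
  [0→0.5]: (0.0+643.1)/2 × 0.5 = 160.775
  [0.5→0.75]: (643.1+760.8)/2 × 0.25 = 175.4875
  [0.75→2.25]: (760.8+678.6)/2 × 1.5 = 1079.55
  [2.25→6.25]: (678.6+200.0)/2 × 4 = 1757.2
  [6.25→7.25]: (200.0+146.1)/2 × 1 = 173.05
  [7.25→8.75]: (146.1+91.3)/2 × 1.5 = 178.05
  Sum = 3524.1125 µg/L·h
transdermal patch tail: 91.3/0.314 = 290.764; AUC_ev,0→∞ = 3524.1125 + 290.764 = 3814.8765 µg/L·h
F = (AUC_ev/D_ev)/(AUC_iv/D_iv) = (3814.8765/250)/(2045.0835/100) = 15.259506/20.450835 = 0.7462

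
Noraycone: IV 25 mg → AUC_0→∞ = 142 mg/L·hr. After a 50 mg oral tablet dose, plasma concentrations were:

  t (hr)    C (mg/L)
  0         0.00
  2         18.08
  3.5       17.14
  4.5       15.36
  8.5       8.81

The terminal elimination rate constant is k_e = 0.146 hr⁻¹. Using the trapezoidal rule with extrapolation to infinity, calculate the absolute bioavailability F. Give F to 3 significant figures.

Trapezoidal AUC_0→8.5 (oral tablet):
  [0→2]: (0.00+18.08)/2 × 2 = 18.08
  [2→3.5]: (18.08+17.14)/2 × 1.5 = 26.415
  [3.5→4.5]: (17.14+15.36)/2 × 1 = 16.25
  [4.5→8.5]: (15.36+8.81)/2 × 4 = 48.34
  Sum = 109.085 mg/L·hr
Tail: C_last/k_e = 8.81/0.146 = 60.342
AUC_0→∞ (oral tablet) = 109.085 + 60.342 = 169.427 mg/L·hr
F = (AUC_ev/D_ev)/(AUC_iv/D_iv) = (169.427/50)/(142/25) = 3.38854/5.68 = 0.5966

F = 0.597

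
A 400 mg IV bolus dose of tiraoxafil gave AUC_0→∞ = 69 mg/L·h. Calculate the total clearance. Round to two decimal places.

CL = Dose_iv / AUC_0→∞
   = 400 / 69 = 5.7971 L/h

CL = 5.80 L/h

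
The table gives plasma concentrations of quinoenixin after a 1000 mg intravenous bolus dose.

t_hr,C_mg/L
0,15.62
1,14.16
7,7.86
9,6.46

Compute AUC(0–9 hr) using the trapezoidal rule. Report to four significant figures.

AUC = 95.27 mg/L·hr

Trapezoidal AUC_0→9:
  [0→1]: (15.62+14.16)/2 × 1 = 14.89
  [1→7]: (14.16+7.86)/2 × 6 = 66.06
  [7→9]: (7.86+6.46)/2 × 2 = 14.32
  Sum = 95.27 mg/L·hr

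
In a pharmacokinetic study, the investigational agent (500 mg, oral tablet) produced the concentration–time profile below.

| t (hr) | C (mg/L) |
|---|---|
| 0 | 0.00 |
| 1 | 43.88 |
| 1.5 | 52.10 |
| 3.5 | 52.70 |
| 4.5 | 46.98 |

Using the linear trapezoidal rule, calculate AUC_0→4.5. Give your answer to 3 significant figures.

AUC = 201 mg/L·hr

Trapezoidal AUC_0→4.5:
  [0→1]: (0.00+43.88)/2 × 1 = 21.94
  [1→1.5]: (43.88+52.10)/2 × 0.5 = 23.995
  [1.5→3.5]: (52.10+52.70)/2 × 2 = 104.8
  [3.5→4.5]: (52.70+46.98)/2 × 1 = 49.84
  Sum = 200.575 mg/L·hr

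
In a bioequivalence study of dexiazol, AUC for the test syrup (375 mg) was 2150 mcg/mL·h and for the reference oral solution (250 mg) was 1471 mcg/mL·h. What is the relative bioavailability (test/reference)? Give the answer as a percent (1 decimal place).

F_rel = (AUC_test/D_test) / (AUC_ref/D_ref)
      = (2150/375) / (1471/250)
      = 5.73333 / 5.884 = 0.9744 = 97.44%

F_rel = 97.4%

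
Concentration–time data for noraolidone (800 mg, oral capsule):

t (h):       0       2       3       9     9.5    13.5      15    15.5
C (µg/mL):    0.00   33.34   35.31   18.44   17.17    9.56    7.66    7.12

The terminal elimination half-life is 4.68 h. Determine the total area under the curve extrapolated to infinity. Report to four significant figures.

Trapezoidal AUC_0→15.5:
  [0→2]: (0.00+33.34)/2 × 2 = 33.34
  [2→3]: (33.34+35.31)/2 × 1 = 34.325
  [3→9]: (35.31+18.44)/2 × 6 = 161.25
  [9→9.5]: (18.44+17.17)/2 × 0.5 = 8.9025
  [9.5→13.5]: (17.17+9.56)/2 × 4 = 53.46
  [13.5→15]: (9.56+7.66)/2 × 1.5 = 12.915
  [15→15.5]: (7.66+7.12)/2 × 0.5 = 3.695
  Sum = 307.8875 µg/mL·h
k_e = ln2 / t½ = 0.693147 / 4.68 = 0.1481 h^-1
Extrapolated tail: C_last / k_e = 7.12 / 0.1481 = 48.076
AUC_0→∞ = 307.8875 + 48.076 = 355.9635 µg/mL·h

AUC = 356.0 µg/mL·h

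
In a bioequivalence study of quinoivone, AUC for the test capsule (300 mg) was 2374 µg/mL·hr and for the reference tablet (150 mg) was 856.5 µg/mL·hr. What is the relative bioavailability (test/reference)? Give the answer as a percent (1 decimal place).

F_rel = 138.6%

F_rel = (AUC_test/D_test) / (AUC_ref/D_ref)
      = (2374/300) / (856.5/150)
      = 7.91333 / 5.71 = 1.3859 = 138.59%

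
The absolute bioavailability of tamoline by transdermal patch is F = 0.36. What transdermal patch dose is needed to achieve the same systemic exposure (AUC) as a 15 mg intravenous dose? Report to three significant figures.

D_transdermal = 41.7 mg

For equal systemic exposure: F × D_ev = D_iv
D_ev = D_iv / F = 15 / 0.36 = 41.6667 mg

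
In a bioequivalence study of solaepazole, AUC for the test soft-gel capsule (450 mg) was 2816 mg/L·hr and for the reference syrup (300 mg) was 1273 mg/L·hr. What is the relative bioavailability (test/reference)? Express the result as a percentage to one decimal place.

F_rel = 147.5%

F_rel = (AUC_test/D_test) / (AUC_ref/D_ref)
      = (2816/450) / (1273/300)
      = 6.25778 / 4.24333 = 1.4747 = 147.47%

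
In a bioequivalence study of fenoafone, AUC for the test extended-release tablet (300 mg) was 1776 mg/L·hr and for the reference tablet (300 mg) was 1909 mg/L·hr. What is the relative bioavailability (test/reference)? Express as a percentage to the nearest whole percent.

F_rel = 93%

F_rel = (AUC_test/D_test) / (AUC_ref/D_ref)
      = (1776/300) / (1909/300)
      = 5.92 / 6.36333 = 0.9303 = 93.03%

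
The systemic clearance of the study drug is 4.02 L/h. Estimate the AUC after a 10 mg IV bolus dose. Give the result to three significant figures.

AUC_0→∞ = Dose_iv / CL
        = 10 / 4.02 = 2.48756 mg/L·h

AUC = 2.49 mg/L·h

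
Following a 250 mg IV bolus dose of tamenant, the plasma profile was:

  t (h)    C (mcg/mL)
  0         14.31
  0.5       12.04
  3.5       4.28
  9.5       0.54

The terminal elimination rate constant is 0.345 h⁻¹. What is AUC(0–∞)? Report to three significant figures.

AUC = 47.1 mcg/mL·h

Trapezoidal AUC_0→9.5:
  [0→0.5]: (14.31+12.04)/2 × 0.5 = 6.5875
  [0.5→3.5]: (12.04+4.28)/2 × 3 = 24.48
  [3.5→9.5]: (4.28+0.54)/2 × 6 = 14.46
  Sum = 45.5275 mcg/mL·h
Extrapolated tail: C_last / k_e = 0.54 / 0.345 = 1.565
AUC_0→∞ = 45.5275 + 1.565 = 47.0925 mcg/mL·h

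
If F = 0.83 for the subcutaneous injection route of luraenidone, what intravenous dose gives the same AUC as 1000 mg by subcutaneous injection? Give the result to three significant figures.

Systemic exposure from an extravascular dose = F × D_ev, so the equivalent IV dose is F × D_ev.
D_iv = F × D_ev = 0.83 × 1000 = 830 mg

D_iv = 830 mg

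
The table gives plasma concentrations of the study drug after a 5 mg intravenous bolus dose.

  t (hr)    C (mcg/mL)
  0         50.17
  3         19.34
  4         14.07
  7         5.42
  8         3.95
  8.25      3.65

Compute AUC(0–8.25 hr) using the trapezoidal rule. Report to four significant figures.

AUC = 155.8 mcg/mL·hr

Trapezoidal AUC_0→8.25:
  [0→3]: (50.17+19.34)/2 × 3 = 104.265
  [3→4]: (19.34+14.07)/2 × 1 = 16.705
  [4→7]: (14.07+5.42)/2 × 3 = 29.235
  [7→8]: (5.42+3.95)/2 × 1 = 4.685
  [8→8.25]: (3.95+3.65)/2 × 0.25 = 0.95
  Sum = 155.84 mcg/mL·hr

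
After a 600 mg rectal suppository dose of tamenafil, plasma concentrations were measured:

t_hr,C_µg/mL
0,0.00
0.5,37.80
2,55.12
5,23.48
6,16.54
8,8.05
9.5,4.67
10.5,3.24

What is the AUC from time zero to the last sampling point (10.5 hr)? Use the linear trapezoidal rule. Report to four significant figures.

AUC = 255.1 µg/mL·hr

Trapezoidal AUC_0→10.5:
  [0→0.5]: (0.00+37.80)/2 × 0.5 = 9.45
  [0.5→2]: (37.80+55.12)/2 × 1.5 = 69.69
  [2→5]: (55.12+23.48)/2 × 3 = 117.9
  [5→6]: (23.48+16.54)/2 × 1 = 20.01
  [6→8]: (16.54+8.05)/2 × 2 = 24.59
  [8→9.5]: (8.05+4.67)/2 × 1.5 = 9.54
  [9.5→10.5]: (4.67+3.24)/2 × 1 = 3.955
  Sum = 255.135 µg/mL·hr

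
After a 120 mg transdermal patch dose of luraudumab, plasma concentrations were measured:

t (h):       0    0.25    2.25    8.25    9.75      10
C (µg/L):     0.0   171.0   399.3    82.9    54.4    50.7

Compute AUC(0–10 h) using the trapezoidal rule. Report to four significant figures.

AUC = 2154 µg/L·h

Trapezoidal AUC_0→10:
  [0→0.25]: (0.0+171.0)/2 × 0.25 = 21.375
  [0.25→2.25]: (171.0+399.3)/2 × 2 = 570.3
  [2.25→8.25]: (399.3+82.9)/2 × 6 = 1446.6
  [8.25→9.75]: (82.9+54.4)/2 × 1.5 = 102.975
  [9.75→10]: (54.4+50.7)/2 × 0.25 = 13.1375
  Sum = 2154.3875 µg/L·h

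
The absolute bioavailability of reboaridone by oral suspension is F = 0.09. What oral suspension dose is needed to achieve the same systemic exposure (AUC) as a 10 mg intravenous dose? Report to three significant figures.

For equal systemic exposure: F × D_ev = D_iv
D_ev = D_iv / F = 10 / 0.09 = 111.111 mg

D_oral = 111 mg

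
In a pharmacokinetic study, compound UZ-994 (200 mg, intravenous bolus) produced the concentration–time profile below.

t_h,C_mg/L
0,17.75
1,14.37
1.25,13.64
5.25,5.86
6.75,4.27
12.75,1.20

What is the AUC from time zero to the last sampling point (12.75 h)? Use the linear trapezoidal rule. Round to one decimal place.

AUC = 82.6 mg/L·h

Trapezoidal AUC_0→12.75:
  [0→1]: (17.75+14.37)/2 × 1 = 16.06
  [1→1.25]: (14.37+13.64)/2 × 0.25 = 3.50125
  [1.25→5.25]: (13.64+5.86)/2 × 4 = 39.0
  [5.25→6.75]: (5.86+4.27)/2 × 1.5 = 7.5975
  [6.75→12.75]: (4.27+1.20)/2 × 6 = 16.41
  Sum = 82.56875 mg/L·h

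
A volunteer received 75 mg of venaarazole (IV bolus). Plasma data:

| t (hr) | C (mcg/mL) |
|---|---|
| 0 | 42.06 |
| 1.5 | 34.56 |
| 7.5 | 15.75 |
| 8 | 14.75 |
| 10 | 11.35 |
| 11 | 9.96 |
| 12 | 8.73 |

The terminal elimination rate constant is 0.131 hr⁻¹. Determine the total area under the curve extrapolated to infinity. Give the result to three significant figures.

AUC = 329 mcg/mL·hr

Trapezoidal AUC_0→12:
  [0→1.5]: (42.06+34.56)/2 × 1.5 = 57.465
  [1.5→7.5]: (34.56+15.75)/2 × 6 = 150.93
  [7.5→8]: (15.75+14.75)/2 × 0.5 = 7.625
  [8→10]: (14.75+11.35)/2 × 2 = 26.1
  [10→11]: (11.35+9.96)/2 × 1 = 10.655
  [11→12]: (9.96+8.73)/2 × 1 = 9.345
  Sum = 262.12 mcg/mL·hr
Extrapolated tail: C_last / k_e = 8.73 / 0.131 = 66.641
AUC_0→∞ = 262.12 + 66.641 = 328.761 mcg/mL·hr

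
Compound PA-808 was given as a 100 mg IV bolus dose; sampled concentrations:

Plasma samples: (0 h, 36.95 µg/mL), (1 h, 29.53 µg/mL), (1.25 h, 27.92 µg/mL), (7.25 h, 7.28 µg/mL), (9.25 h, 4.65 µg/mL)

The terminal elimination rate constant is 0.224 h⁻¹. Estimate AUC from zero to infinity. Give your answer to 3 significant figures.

AUC = 179 µg/mL·h

Trapezoidal AUC_0→9.25:
  [0→1]: (36.95+29.53)/2 × 1 = 33.24
  [1→1.25]: (29.53+27.92)/2 × 0.25 = 7.18125
  [1.25→7.25]: (27.92+7.28)/2 × 6 = 105.6
  [7.25→9.25]: (7.28+4.65)/2 × 2 = 11.93
  Sum = 157.95125 µg/mL·h
Extrapolated tail: C_last / k_e = 4.65 / 0.224 = 20.759
AUC_0→∞ = 157.95125 + 20.759 = 178.71025 µg/mL·h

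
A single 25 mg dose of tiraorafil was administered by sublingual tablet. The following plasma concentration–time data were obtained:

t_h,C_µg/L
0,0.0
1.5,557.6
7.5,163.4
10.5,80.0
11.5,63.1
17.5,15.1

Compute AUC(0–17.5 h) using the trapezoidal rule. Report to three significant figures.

AUC = 3250 µg/L·h

Trapezoidal AUC_0→17.5:
  [0→1.5]: (0.0+557.6)/2 × 1.5 = 418.2
  [1.5→7.5]: (557.6+163.4)/2 × 6 = 2163.0
  [7.5→10.5]: (163.4+80.0)/2 × 3 = 365.1
  [10.5→11.5]: (80.0+63.1)/2 × 1 = 71.55
  [11.5→17.5]: (63.1+15.1)/2 × 6 = 234.6
  Sum = 3252.45 µg/L·h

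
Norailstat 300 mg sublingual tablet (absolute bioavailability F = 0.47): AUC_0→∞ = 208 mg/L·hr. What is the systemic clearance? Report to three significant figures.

CL = 0.678 L/hr

CL = F × Dose / AUC_0→∞
   = 0.47 × 300 / 208 = 0.677885 L/hr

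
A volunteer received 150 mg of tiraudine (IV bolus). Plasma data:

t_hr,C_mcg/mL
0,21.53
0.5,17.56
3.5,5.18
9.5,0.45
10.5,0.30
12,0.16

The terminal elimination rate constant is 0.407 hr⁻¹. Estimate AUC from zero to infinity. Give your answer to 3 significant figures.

AUC = 61.9 mcg/mL·hr

Trapezoidal AUC_0→12:
  [0→0.5]: (21.53+17.56)/2 × 0.5 = 9.7725
  [0.5→3.5]: (17.56+5.18)/2 × 3 = 34.11
  [3.5→9.5]: (5.18+0.45)/2 × 6 = 16.89
  [9.5→10.5]: (0.45+0.30)/2 × 1 = 0.375
  [10.5→12]: (0.30+0.16)/2 × 1.5 = 0.345
  Sum = 61.4925 mcg/mL·hr
Extrapolated tail: C_last / k_e = 0.16 / 0.407 = 0.393
AUC_0→∞ = 61.4925 + 0.393 = 61.8855 mcg/mL·hr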